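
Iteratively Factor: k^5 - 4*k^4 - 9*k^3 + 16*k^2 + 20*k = (k - 5)*(k^4 + k^3 - 4*k^2 - 4*k) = (k - 5)*(k + 2)*(k^3 - k^2 - 2*k) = (k - 5)*(k - 2)*(k + 2)*(k^2 + k) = (k - 5)*(k - 2)*(k + 1)*(k + 2)*(k)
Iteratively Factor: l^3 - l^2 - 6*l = (l)*(l^2 - l - 6) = l*(l - 3)*(l + 2)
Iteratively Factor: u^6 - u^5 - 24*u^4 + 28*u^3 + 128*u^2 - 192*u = (u)*(u^5 - u^4 - 24*u^3 + 28*u^2 + 128*u - 192) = u*(u - 4)*(u^4 + 3*u^3 - 12*u^2 - 20*u + 48) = u*(u - 4)*(u + 4)*(u^3 - u^2 - 8*u + 12) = u*(u - 4)*(u - 2)*(u + 4)*(u^2 + u - 6) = u*(u - 4)*(u - 2)^2*(u + 4)*(u + 3)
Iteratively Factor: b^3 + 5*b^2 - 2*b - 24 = (b - 2)*(b^2 + 7*b + 12) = (b - 2)*(b + 4)*(b + 3)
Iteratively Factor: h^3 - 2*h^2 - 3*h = (h)*(h^2 - 2*h - 3) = h*(h - 3)*(h + 1)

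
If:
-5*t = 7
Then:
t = -7/5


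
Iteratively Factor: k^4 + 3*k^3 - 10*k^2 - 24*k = (k + 4)*(k^3 - k^2 - 6*k) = (k - 3)*(k + 4)*(k^2 + 2*k) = k*(k - 3)*(k + 4)*(k + 2)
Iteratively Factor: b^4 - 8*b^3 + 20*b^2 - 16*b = (b - 4)*(b^3 - 4*b^2 + 4*b) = b*(b - 4)*(b^2 - 4*b + 4) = b*(b - 4)*(b - 2)*(b - 2)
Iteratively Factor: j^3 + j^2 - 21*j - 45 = (j + 3)*(j^2 - 2*j - 15) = (j - 5)*(j + 3)*(j + 3)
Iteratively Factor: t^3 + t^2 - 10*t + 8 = (t - 1)*(t^2 + 2*t - 8) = (t - 2)*(t - 1)*(t + 4)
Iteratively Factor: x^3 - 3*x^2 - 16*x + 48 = (x - 4)*(x^2 + x - 12) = (x - 4)*(x - 3)*(x + 4)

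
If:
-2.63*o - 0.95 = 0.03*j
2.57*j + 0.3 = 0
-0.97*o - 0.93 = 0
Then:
No Solution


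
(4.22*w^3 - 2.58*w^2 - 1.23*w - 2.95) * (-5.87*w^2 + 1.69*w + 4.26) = -24.7714*w^5 + 22.2764*w^4 + 20.8371*w^3 + 4.247*w^2 - 10.2253*w - 12.567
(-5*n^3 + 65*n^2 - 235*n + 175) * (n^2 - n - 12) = -5*n^5 + 70*n^4 - 240*n^3 - 370*n^2 + 2645*n - 2100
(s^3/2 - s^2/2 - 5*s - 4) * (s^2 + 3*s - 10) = s^5/2 + s^4 - 23*s^3/2 - 14*s^2 + 38*s + 40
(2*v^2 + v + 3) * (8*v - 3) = 16*v^3 + 2*v^2 + 21*v - 9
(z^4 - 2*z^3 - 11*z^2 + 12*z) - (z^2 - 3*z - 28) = z^4 - 2*z^3 - 12*z^2 + 15*z + 28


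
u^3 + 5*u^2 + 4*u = u*(u + 1)*(u + 4)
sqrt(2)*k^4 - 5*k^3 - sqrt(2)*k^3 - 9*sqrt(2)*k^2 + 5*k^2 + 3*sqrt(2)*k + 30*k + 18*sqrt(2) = (k - 3)*(k + 2)*(k - 3*sqrt(2))*(sqrt(2)*k + 1)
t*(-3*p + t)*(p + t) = -3*p^2*t - 2*p*t^2 + t^3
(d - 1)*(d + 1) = d^2 - 1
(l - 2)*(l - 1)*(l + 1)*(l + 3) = l^4 + l^3 - 7*l^2 - l + 6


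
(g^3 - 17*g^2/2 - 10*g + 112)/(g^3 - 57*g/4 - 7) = 2*(g - 8)/(2*g + 1)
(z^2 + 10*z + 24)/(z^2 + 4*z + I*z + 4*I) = (z + 6)/(z + I)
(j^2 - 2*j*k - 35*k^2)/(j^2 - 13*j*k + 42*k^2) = (j + 5*k)/(j - 6*k)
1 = 1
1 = 1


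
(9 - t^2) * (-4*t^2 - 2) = 4*t^4 - 34*t^2 - 18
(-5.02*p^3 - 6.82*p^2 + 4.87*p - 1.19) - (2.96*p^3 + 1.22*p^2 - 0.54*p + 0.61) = -7.98*p^3 - 8.04*p^2 + 5.41*p - 1.8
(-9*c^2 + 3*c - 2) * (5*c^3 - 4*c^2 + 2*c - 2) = -45*c^5 + 51*c^4 - 40*c^3 + 32*c^2 - 10*c + 4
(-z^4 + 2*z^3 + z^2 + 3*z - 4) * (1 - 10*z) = 10*z^5 - 21*z^4 - 8*z^3 - 29*z^2 + 43*z - 4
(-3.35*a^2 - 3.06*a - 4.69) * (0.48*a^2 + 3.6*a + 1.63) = -1.608*a^4 - 13.5288*a^3 - 18.7277*a^2 - 21.8718*a - 7.6447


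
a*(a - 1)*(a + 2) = a^3 + a^2 - 2*a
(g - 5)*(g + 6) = g^2 + g - 30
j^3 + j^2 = j^2*(j + 1)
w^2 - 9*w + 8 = (w - 8)*(w - 1)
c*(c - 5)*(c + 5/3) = c^3 - 10*c^2/3 - 25*c/3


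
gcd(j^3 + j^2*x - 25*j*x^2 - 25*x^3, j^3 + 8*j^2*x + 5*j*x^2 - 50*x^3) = j + 5*x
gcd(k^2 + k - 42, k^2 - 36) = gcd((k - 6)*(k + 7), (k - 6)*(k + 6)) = k - 6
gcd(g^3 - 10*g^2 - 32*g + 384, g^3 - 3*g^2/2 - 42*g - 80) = g - 8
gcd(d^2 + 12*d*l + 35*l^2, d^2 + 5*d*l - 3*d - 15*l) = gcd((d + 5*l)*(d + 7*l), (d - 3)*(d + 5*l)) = d + 5*l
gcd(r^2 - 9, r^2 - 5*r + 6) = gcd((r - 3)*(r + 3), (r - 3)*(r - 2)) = r - 3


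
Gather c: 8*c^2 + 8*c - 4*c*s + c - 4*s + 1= 8*c^2 + c*(9 - 4*s) - 4*s + 1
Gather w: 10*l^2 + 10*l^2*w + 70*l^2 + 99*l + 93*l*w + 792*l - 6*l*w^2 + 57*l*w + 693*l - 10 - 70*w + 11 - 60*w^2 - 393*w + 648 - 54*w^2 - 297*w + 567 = 80*l^2 + 1584*l + w^2*(-6*l - 114) + w*(10*l^2 + 150*l - 760) + 1216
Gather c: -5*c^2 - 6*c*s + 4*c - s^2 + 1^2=-5*c^2 + c*(4 - 6*s) - s^2 + 1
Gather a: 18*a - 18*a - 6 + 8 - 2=0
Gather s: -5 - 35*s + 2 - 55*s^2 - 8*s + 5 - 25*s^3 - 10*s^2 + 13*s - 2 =-25*s^3 - 65*s^2 - 30*s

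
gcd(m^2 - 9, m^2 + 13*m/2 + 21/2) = m + 3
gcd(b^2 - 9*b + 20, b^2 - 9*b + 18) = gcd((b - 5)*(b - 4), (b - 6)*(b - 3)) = 1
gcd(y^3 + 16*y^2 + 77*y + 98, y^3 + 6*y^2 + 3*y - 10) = y + 2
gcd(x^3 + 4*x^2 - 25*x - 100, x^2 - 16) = x + 4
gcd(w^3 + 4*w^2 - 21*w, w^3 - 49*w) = w^2 + 7*w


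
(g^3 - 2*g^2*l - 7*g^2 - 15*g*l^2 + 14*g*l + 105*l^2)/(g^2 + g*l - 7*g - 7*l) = (g^2 - 2*g*l - 15*l^2)/(g + l)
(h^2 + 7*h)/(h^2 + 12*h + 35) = h/(h + 5)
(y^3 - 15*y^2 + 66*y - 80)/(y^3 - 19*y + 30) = (y^2 - 13*y + 40)/(y^2 + 2*y - 15)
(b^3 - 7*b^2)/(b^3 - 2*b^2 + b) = b*(b - 7)/(b^2 - 2*b + 1)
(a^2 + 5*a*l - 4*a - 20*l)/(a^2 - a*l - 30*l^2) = (a - 4)/(a - 6*l)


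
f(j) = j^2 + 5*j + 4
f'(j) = 2*j + 5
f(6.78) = 83.87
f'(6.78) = 18.56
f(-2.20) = -2.16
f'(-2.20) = 0.60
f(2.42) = 21.96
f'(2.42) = 9.84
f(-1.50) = -1.25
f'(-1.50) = 2.00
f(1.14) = 11.00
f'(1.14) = 7.28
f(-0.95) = 0.15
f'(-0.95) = 3.10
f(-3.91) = -0.26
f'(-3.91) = -2.82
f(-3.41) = -1.42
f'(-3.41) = -1.82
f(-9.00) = 40.00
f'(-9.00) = -13.00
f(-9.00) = 40.00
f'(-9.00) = -13.00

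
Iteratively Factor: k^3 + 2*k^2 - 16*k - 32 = (k + 2)*(k^2 - 16) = (k + 2)*(k + 4)*(k - 4)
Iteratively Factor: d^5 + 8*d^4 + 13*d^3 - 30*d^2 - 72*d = (d)*(d^4 + 8*d^3 + 13*d^2 - 30*d - 72) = d*(d + 3)*(d^3 + 5*d^2 - 2*d - 24) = d*(d - 2)*(d + 3)*(d^2 + 7*d + 12) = d*(d - 2)*(d + 3)*(d + 4)*(d + 3)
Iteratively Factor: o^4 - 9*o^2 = (o + 3)*(o^3 - 3*o^2) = o*(o + 3)*(o^2 - 3*o) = o*(o - 3)*(o + 3)*(o)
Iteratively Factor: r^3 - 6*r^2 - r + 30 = (r + 2)*(r^2 - 8*r + 15) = (r - 5)*(r + 2)*(r - 3)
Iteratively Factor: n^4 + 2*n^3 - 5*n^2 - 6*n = (n - 2)*(n^3 + 4*n^2 + 3*n) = (n - 2)*(n + 1)*(n^2 + 3*n) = (n - 2)*(n + 1)*(n + 3)*(n)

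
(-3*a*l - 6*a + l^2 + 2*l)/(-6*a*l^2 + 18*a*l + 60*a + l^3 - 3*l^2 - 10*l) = (3*a - l)/(6*a*l - 30*a - l^2 + 5*l)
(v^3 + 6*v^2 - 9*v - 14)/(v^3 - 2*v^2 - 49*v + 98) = (v + 1)/(v - 7)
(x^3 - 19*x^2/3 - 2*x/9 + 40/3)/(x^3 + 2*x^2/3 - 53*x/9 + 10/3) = (3*x^2 - 14*x - 24)/(3*x^2 + 7*x - 6)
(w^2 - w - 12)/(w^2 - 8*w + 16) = (w + 3)/(w - 4)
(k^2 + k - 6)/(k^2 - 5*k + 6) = (k + 3)/(k - 3)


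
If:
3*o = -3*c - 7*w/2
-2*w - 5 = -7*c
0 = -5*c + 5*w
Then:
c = 1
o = -13/6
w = 1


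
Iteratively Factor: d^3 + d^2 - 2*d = (d - 1)*(d^2 + 2*d) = d*(d - 1)*(d + 2)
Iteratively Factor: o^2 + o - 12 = (o - 3)*(o + 4)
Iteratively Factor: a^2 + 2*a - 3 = (a + 3)*(a - 1)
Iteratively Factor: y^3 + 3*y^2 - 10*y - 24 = (y - 3)*(y^2 + 6*y + 8) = (y - 3)*(y + 2)*(y + 4)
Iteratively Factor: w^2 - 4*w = (w)*(w - 4)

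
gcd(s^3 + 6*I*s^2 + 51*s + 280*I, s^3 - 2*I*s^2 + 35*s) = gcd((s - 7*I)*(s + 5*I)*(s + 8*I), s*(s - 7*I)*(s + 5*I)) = s^2 - 2*I*s + 35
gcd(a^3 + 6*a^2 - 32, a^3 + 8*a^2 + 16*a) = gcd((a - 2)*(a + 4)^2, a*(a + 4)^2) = a^2 + 8*a + 16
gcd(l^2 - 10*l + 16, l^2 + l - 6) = l - 2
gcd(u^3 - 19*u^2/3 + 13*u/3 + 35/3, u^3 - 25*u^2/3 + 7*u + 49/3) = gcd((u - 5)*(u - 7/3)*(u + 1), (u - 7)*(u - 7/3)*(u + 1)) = u^2 - 4*u/3 - 7/3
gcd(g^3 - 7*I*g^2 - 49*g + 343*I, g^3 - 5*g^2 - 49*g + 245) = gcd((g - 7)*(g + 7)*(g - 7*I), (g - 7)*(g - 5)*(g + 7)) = g^2 - 49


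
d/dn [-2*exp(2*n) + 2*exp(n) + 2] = (2 - 4*exp(n))*exp(n)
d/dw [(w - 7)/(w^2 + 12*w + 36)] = (20 - w)/(w^3 + 18*w^2 + 108*w + 216)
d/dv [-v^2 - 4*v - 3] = -2*v - 4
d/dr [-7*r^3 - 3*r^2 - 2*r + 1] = -21*r^2 - 6*r - 2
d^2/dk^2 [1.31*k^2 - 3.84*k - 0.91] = 2.62000000000000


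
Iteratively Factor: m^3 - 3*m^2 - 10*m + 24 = (m - 2)*(m^2 - m - 12) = (m - 4)*(m - 2)*(m + 3)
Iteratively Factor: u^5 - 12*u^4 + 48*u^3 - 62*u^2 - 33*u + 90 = (u - 3)*(u^4 - 9*u^3 + 21*u^2 + u - 30) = (u - 3)^2*(u^3 - 6*u^2 + 3*u + 10) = (u - 5)*(u - 3)^2*(u^2 - u - 2) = (u - 5)*(u - 3)^2*(u + 1)*(u - 2)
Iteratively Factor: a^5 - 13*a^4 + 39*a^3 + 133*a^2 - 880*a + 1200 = (a - 5)*(a^4 - 8*a^3 - a^2 + 128*a - 240) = (a - 5)^2*(a^3 - 3*a^2 - 16*a + 48) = (a - 5)^2*(a - 4)*(a^2 + a - 12) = (a - 5)^2*(a - 4)*(a + 4)*(a - 3)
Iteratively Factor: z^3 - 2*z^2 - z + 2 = (z + 1)*(z^2 - 3*z + 2) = (z - 1)*(z + 1)*(z - 2)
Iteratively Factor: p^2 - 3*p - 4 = (p + 1)*(p - 4)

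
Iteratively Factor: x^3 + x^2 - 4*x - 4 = (x + 2)*(x^2 - x - 2) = (x - 2)*(x + 2)*(x + 1)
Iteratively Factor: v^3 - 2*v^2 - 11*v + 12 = (v - 1)*(v^2 - v - 12) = (v - 4)*(v - 1)*(v + 3)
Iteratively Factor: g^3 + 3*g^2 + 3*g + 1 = (g + 1)*(g^2 + 2*g + 1) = (g + 1)^2*(g + 1)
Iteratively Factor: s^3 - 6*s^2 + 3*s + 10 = (s - 5)*(s^2 - s - 2) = (s - 5)*(s + 1)*(s - 2)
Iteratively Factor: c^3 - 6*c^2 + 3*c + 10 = (c + 1)*(c^2 - 7*c + 10) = (c - 2)*(c + 1)*(c - 5)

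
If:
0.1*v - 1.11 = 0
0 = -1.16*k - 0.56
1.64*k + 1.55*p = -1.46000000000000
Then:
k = -0.48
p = -0.43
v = 11.10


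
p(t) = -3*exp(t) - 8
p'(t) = -3*exp(t)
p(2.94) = -64.75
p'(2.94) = -56.75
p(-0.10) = -10.71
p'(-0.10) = -2.71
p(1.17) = -17.67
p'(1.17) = -9.67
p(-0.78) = -9.38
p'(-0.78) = -1.38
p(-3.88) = -8.06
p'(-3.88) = -0.06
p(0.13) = -11.42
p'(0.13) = -3.42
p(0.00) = -11.00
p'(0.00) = -3.00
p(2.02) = -30.61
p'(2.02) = -22.61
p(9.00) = -24317.25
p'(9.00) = -24309.25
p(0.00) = -11.00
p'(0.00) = -3.00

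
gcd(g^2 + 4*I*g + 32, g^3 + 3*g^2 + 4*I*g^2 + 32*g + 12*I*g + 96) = g^2 + 4*I*g + 32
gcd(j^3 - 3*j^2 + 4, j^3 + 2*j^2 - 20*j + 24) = j^2 - 4*j + 4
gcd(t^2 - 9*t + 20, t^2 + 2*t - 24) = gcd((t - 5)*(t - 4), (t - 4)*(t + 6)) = t - 4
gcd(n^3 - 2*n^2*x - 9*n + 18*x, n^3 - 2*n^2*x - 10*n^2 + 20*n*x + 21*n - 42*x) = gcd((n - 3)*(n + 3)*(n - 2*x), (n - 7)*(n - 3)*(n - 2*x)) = -n^2 + 2*n*x + 3*n - 6*x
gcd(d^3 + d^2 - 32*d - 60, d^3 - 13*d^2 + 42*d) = d - 6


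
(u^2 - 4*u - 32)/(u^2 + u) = (u^2 - 4*u - 32)/(u*(u + 1))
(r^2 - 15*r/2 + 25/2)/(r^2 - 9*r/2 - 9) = (-2*r^2 + 15*r - 25)/(-2*r^2 + 9*r + 18)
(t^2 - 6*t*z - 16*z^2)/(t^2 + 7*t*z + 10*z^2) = (t - 8*z)/(t + 5*z)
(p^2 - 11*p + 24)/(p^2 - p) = (p^2 - 11*p + 24)/(p*(p - 1))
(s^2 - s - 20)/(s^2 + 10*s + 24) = (s - 5)/(s + 6)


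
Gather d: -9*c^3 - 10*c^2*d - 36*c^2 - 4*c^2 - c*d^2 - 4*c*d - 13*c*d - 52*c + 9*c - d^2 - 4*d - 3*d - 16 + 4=-9*c^3 - 40*c^2 - 43*c + d^2*(-c - 1) + d*(-10*c^2 - 17*c - 7) - 12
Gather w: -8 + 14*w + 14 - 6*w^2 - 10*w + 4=-6*w^2 + 4*w + 10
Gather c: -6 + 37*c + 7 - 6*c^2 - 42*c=-6*c^2 - 5*c + 1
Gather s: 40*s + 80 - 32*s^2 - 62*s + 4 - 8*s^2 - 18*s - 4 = -40*s^2 - 40*s + 80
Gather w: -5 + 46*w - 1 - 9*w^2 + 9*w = -9*w^2 + 55*w - 6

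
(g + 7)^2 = g^2 + 14*g + 49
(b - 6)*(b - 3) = b^2 - 9*b + 18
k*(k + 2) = k^2 + 2*k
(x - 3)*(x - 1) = x^2 - 4*x + 3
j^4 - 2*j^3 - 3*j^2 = j^2*(j - 3)*(j + 1)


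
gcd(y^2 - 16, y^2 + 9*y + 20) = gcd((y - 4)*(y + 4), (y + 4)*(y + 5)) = y + 4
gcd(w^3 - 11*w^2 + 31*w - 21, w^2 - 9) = w - 3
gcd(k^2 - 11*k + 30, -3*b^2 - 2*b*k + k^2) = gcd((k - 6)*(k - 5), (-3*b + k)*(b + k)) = 1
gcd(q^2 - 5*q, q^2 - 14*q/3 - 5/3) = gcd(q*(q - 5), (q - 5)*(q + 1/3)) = q - 5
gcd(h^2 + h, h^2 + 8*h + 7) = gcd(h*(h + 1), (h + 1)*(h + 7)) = h + 1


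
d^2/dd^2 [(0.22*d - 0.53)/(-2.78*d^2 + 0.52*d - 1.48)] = (-(0.22*d - 0.53)*(5.56*d - 0.52)*(11.12*d - 1.04) + (3.6696*d - 3.1756)*(2.78*d^2 - 0.52*d + 1.48))/(2.78*d^2 - 0.52*d + 1.48)^3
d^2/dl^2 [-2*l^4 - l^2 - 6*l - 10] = -24*l^2 - 2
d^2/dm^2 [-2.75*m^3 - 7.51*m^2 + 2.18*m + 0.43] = -16.5*m - 15.02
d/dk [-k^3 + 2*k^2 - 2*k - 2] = -3*k^2 + 4*k - 2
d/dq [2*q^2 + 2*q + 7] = 4*q + 2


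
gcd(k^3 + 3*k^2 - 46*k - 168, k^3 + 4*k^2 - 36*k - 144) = k^2 + 10*k + 24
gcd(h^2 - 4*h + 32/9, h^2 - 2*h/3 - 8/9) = h - 4/3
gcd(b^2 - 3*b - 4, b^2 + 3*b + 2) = b + 1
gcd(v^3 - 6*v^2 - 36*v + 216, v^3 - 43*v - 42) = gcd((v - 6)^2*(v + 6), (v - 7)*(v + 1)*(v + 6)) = v + 6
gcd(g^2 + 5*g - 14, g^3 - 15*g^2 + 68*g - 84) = g - 2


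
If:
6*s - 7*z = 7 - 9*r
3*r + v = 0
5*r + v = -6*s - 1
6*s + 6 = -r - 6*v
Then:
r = 5/19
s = -29/114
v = -15/19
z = -117/133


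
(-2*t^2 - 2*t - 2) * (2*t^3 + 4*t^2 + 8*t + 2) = -4*t^5 - 12*t^4 - 28*t^3 - 28*t^2 - 20*t - 4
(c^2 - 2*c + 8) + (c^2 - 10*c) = 2*c^2 - 12*c + 8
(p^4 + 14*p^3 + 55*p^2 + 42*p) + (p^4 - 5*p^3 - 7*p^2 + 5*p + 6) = 2*p^4 + 9*p^3 + 48*p^2 + 47*p + 6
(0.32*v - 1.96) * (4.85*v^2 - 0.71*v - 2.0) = 1.552*v^3 - 9.7332*v^2 + 0.7516*v + 3.92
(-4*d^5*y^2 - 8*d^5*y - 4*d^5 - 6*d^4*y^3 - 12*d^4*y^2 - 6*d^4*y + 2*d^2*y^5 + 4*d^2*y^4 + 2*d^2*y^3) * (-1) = 4*d^5*y^2 + 8*d^5*y + 4*d^5 + 6*d^4*y^3 + 12*d^4*y^2 + 6*d^4*y - 2*d^2*y^5 - 4*d^2*y^4 - 2*d^2*y^3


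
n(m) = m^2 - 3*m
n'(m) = 2*m - 3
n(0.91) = -1.90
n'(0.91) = -1.18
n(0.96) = -1.96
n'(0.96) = -1.08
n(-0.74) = 2.77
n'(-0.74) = -4.48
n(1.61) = -2.24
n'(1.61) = 0.22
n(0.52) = -1.29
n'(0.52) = -1.96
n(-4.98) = 39.74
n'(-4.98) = -12.96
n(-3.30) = 20.79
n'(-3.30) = -9.60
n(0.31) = -0.83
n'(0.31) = -2.38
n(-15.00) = 270.00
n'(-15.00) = -33.00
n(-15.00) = 270.00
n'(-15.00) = -33.00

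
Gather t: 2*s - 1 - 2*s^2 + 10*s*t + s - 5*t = -2*s^2 + 3*s + t*(10*s - 5) - 1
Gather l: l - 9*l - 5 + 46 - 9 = 32 - 8*l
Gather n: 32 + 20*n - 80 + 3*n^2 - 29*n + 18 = 3*n^2 - 9*n - 30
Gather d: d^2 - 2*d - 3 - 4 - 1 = d^2 - 2*d - 8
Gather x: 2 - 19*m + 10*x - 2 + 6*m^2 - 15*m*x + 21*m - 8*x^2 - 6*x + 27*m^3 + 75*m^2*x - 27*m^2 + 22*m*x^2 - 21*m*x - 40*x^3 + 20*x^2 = 27*m^3 - 21*m^2 + 2*m - 40*x^3 + x^2*(22*m + 12) + x*(75*m^2 - 36*m + 4)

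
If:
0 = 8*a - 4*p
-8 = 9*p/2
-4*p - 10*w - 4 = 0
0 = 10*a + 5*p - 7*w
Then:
No Solution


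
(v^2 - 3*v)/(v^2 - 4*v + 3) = v/(v - 1)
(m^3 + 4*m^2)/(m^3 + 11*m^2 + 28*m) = m/(m + 7)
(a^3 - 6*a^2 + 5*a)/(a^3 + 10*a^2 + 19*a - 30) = a*(a - 5)/(a^2 + 11*a + 30)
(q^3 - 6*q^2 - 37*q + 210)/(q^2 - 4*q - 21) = (q^2 + q - 30)/(q + 3)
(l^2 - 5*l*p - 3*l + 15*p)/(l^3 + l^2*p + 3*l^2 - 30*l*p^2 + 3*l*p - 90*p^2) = (l - 3)/(l^2 + 6*l*p + 3*l + 18*p)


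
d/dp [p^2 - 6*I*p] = 2*p - 6*I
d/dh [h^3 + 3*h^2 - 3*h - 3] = 3*h^2 + 6*h - 3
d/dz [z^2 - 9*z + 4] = 2*z - 9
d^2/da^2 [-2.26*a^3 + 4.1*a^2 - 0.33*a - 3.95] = 8.2 - 13.56*a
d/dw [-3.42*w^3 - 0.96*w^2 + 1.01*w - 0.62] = -10.26*w^2 - 1.92*w + 1.01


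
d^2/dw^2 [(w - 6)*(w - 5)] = 2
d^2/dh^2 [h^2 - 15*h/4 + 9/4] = 2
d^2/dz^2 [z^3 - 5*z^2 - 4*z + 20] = 6*z - 10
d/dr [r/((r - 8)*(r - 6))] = (48 - r^2)/(r^4 - 28*r^3 + 292*r^2 - 1344*r + 2304)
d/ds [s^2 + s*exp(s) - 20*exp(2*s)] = s*exp(s) + 2*s - 40*exp(2*s) + exp(s)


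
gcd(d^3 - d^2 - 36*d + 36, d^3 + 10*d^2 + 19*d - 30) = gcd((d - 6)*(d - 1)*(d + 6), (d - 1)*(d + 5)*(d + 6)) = d^2 + 5*d - 6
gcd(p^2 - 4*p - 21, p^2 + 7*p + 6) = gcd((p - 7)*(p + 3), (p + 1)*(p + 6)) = 1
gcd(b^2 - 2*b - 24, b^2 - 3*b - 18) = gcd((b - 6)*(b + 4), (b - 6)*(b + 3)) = b - 6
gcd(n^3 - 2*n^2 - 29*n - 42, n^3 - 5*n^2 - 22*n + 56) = n - 7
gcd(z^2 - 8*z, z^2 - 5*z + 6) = 1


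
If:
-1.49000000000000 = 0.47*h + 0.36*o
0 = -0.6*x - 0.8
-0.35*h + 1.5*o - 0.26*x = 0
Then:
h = -2.54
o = -0.82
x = -1.33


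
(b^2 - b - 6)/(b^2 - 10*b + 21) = (b + 2)/(b - 7)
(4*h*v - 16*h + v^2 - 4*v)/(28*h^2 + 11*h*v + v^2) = (v - 4)/(7*h + v)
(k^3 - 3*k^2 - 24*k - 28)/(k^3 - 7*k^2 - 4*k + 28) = (k + 2)/(k - 2)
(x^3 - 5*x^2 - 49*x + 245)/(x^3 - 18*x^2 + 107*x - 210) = (x + 7)/(x - 6)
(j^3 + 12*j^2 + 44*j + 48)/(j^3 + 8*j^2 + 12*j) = (j + 4)/j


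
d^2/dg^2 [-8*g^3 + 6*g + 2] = -48*g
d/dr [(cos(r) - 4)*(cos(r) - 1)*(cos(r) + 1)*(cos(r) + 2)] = 2*(-2*cos(r)^3 + 3*cos(r)^2 + 9*cos(r) - 1)*sin(r)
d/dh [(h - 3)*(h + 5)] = 2*h + 2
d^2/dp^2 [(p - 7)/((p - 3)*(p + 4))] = 2*(p^3 - 21*p^2 + 15*p - 79)/(p^6 + 3*p^5 - 33*p^4 - 71*p^3 + 396*p^2 + 432*p - 1728)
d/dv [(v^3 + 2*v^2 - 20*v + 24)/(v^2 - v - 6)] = (v^4 - 2*v^3 - 72*v + 144)/(v^4 - 2*v^3 - 11*v^2 + 12*v + 36)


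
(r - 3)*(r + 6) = r^2 + 3*r - 18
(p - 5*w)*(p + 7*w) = p^2 + 2*p*w - 35*w^2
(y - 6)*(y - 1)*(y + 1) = y^3 - 6*y^2 - y + 6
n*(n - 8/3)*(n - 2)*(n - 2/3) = n^4 - 16*n^3/3 + 76*n^2/9 - 32*n/9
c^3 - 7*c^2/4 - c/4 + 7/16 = (c - 7/4)*(c - 1/2)*(c + 1/2)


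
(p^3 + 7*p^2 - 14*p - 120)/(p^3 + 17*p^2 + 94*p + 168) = (p^2 + p - 20)/(p^2 + 11*p + 28)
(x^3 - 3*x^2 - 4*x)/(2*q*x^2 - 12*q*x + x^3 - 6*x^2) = (x^2 - 3*x - 4)/(2*q*x - 12*q + x^2 - 6*x)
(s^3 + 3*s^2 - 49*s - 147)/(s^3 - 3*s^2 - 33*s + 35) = (s^2 + 10*s + 21)/(s^2 + 4*s - 5)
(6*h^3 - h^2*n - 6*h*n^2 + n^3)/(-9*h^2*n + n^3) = (-6*h^3 + h^2*n + 6*h*n^2 - n^3)/(n*(9*h^2 - n^2))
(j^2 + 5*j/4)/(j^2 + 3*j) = (j + 5/4)/(j + 3)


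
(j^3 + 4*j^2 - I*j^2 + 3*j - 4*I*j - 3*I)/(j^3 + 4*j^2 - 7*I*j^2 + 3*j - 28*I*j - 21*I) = (j - I)/(j - 7*I)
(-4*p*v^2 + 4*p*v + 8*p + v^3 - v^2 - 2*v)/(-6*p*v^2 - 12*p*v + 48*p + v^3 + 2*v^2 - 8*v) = (4*p*v + 4*p - v^2 - v)/(6*p*v + 24*p - v^2 - 4*v)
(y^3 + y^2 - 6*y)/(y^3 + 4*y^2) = (y^2 + y - 6)/(y*(y + 4))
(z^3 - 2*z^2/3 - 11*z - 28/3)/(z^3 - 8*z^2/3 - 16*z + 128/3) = (3*z^2 + 10*z + 7)/(3*z^2 + 4*z - 32)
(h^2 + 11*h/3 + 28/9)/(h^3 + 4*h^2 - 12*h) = (9*h^2 + 33*h + 28)/(9*h*(h^2 + 4*h - 12))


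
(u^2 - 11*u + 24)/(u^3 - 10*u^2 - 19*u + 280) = (u - 3)/(u^2 - 2*u - 35)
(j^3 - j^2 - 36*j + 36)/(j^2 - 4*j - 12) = (j^2 + 5*j - 6)/(j + 2)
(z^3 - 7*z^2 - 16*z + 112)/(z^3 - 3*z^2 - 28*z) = (z - 4)/z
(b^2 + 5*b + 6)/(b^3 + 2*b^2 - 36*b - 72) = (b + 3)/(b^2 - 36)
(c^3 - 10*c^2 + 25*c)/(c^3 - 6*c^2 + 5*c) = (c - 5)/(c - 1)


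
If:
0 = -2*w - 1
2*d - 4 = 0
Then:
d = 2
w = -1/2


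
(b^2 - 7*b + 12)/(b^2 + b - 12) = (b - 4)/(b + 4)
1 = 1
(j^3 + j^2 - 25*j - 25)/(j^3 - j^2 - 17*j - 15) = (j + 5)/(j + 3)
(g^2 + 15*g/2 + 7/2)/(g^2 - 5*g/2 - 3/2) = (g + 7)/(g - 3)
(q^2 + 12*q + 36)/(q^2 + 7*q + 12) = (q^2 + 12*q + 36)/(q^2 + 7*q + 12)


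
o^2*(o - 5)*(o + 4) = o^4 - o^3 - 20*o^2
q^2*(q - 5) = q^3 - 5*q^2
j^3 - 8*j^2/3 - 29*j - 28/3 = (j - 7)*(j + 1/3)*(j + 4)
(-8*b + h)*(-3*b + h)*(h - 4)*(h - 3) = 24*b^2*h^2 - 168*b^2*h + 288*b^2 - 11*b*h^3 + 77*b*h^2 - 132*b*h + h^4 - 7*h^3 + 12*h^2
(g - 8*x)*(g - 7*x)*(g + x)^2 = g^4 - 13*g^3*x + 27*g^2*x^2 + 97*g*x^3 + 56*x^4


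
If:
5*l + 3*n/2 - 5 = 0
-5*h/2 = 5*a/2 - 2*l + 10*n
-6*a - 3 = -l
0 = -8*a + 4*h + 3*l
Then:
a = -1879/5178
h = -6953/5178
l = 710/863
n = 510/863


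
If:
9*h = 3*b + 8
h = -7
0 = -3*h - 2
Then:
No Solution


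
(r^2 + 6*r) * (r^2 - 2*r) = r^4 + 4*r^3 - 12*r^2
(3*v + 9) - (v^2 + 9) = -v^2 + 3*v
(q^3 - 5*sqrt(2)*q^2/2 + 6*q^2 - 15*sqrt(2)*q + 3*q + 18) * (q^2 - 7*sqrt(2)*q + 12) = q^5 - 19*sqrt(2)*q^4/2 + 6*q^4 - 57*sqrt(2)*q^3 + 50*q^3 - 51*sqrt(2)*q^2 + 300*q^2 - 306*sqrt(2)*q + 36*q + 216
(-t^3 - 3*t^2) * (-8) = 8*t^3 + 24*t^2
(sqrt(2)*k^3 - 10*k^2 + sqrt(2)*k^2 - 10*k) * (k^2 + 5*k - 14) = sqrt(2)*k^5 - 10*k^4 + 6*sqrt(2)*k^4 - 60*k^3 - 9*sqrt(2)*k^3 - 14*sqrt(2)*k^2 + 90*k^2 + 140*k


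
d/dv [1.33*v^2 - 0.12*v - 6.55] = 2.66*v - 0.12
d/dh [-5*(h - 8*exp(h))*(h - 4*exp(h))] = 60*h*exp(h) - 10*h - 320*exp(2*h) + 60*exp(h)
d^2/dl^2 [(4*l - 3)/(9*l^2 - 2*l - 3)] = 2*((35 - 108*l)*(-9*l^2 + 2*l + 3) - 4*(4*l - 3)*(9*l - 1)^2)/(-9*l^2 + 2*l + 3)^3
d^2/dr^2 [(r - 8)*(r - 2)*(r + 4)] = 6*r - 12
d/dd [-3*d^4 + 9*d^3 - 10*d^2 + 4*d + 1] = -12*d^3 + 27*d^2 - 20*d + 4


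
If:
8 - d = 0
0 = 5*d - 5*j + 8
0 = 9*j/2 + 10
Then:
No Solution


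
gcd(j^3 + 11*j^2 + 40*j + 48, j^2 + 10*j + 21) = j + 3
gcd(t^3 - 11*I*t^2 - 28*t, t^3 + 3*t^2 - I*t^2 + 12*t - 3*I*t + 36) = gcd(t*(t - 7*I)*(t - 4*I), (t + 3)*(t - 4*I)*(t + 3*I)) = t - 4*I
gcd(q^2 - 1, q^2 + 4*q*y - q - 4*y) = q - 1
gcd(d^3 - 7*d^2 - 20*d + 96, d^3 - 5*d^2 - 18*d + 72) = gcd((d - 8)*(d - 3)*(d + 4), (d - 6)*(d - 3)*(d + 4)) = d^2 + d - 12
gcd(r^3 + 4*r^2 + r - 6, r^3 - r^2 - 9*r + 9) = r^2 + 2*r - 3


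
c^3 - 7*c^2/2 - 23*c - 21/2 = (c - 7)*(c + 1/2)*(c + 3)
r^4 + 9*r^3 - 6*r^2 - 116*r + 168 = (r - 2)^2*(r + 6)*(r + 7)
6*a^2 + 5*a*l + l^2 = (2*a + l)*(3*a + l)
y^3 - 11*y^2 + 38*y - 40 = (y - 5)*(y - 4)*(y - 2)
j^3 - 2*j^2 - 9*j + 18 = (j - 3)*(j - 2)*(j + 3)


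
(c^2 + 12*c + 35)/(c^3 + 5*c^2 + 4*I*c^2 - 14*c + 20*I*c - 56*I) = (c + 5)/(c^2 + c*(-2 + 4*I) - 8*I)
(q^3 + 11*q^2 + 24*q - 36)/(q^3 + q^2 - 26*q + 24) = (q + 6)/(q - 4)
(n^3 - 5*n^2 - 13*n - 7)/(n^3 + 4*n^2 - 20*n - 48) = (n^3 - 5*n^2 - 13*n - 7)/(n^3 + 4*n^2 - 20*n - 48)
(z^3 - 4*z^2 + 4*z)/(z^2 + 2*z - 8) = z*(z - 2)/(z + 4)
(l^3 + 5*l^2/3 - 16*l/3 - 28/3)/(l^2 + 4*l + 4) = l - 7/3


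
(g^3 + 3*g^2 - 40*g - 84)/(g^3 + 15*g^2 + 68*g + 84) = (g - 6)/(g + 6)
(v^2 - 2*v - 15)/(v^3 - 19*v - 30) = 1/(v + 2)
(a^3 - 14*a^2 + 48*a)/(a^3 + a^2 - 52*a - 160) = a*(a - 6)/(a^2 + 9*a + 20)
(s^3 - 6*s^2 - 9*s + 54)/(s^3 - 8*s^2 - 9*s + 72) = (s - 6)/(s - 8)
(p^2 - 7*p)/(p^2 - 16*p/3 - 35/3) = 3*p/(3*p + 5)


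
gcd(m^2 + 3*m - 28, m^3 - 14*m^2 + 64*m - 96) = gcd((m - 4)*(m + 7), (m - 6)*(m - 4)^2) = m - 4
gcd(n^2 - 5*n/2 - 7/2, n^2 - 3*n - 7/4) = n - 7/2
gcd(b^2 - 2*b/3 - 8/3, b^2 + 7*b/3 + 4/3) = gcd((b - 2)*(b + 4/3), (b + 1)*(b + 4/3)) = b + 4/3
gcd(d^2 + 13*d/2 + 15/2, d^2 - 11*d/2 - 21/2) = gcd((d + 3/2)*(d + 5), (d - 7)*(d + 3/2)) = d + 3/2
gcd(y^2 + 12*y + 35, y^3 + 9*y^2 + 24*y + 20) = y + 5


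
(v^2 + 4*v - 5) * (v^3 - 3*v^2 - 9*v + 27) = v^5 + v^4 - 26*v^3 + 6*v^2 + 153*v - 135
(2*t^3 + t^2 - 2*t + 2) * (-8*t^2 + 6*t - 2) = -16*t^5 + 4*t^4 + 18*t^3 - 30*t^2 + 16*t - 4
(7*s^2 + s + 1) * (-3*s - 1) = -21*s^3 - 10*s^2 - 4*s - 1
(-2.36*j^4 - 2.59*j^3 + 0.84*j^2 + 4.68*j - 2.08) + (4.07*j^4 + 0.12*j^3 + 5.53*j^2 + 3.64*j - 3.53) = 1.71*j^4 - 2.47*j^3 + 6.37*j^2 + 8.32*j - 5.61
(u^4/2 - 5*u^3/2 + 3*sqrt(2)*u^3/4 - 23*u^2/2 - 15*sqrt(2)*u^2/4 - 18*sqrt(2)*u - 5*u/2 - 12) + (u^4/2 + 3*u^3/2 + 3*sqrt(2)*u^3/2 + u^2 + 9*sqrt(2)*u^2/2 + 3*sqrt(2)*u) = u^4 - u^3 + 9*sqrt(2)*u^3/4 - 21*u^2/2 + 3*sqrt(2)*u^2/4 - 15*sqrt(2)*u - 5*u/2 - 12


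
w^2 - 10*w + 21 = (w - 7)*(w - 3)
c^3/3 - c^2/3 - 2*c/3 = c*(c/3 + 1/3)*(c - 2)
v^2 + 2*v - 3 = (v - 1)*(v + 3)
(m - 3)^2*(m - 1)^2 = m^4 - 8*m^3 + 22*m^2 - 24*m + 9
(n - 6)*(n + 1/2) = n^2 - 11*n/2 - 3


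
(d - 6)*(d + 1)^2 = d^3 - 4*d^2 - 11*d - 6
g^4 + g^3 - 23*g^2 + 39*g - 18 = (g - 3)*(g - 1)^2*(g + 6)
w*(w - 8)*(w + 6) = w^3 - 2*w^2 - 48*w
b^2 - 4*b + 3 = (b - 3)*(b - 1)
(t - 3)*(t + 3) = t^2 - 9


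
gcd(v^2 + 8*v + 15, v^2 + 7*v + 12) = v + 3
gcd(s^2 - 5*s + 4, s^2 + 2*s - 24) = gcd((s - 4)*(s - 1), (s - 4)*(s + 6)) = s - 4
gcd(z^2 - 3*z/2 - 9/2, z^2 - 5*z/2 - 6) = z + 3/2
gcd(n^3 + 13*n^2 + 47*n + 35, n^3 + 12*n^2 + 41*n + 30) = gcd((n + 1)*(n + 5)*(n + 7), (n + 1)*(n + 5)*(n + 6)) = n^2 + 6*n + 5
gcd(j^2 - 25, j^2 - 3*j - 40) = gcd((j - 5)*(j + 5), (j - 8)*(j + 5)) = j + 5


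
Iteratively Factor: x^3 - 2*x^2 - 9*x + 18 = (x + 3)*(x^2 - 5*x + 6) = (x - 3)*(x + 3)*(x - 2)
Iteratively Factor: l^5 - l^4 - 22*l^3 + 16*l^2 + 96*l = (l + 4)*(l^4 - 5*l^3 - 2*l^2 + 24*l) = (l + 2)*(l + 4)*(l^3 - 7*l^2 + 12*l) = (l - 3)*(l + 2)*(l + 4)*(l^2 - 4*l) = (l - 4)*(l - 3)*(l + 2)*(l + 4)*(l)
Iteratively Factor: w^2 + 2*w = (w)*(w + 2)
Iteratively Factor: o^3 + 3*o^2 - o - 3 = (o + 1)*(o^2 + 2*o - 3) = (o - 1)*(o + 1)*(o + 3)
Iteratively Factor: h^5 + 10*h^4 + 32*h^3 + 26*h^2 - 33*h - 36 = (h + 3)*(h^4 + 7*h^3 + 11*h^2 - 7*h - 12) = (h + 1)*(h + 3)*(h^3 + 6*h^2 + 5*h - 12) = (h + 1)*(h + 3)*(h + 4)*(h^2 + 2*h - 3) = (h + 1)*(h + 3)^2*(h + 4)*(h - 1)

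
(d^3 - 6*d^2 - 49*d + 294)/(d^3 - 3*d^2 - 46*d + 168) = (d - 7)/(d - 4)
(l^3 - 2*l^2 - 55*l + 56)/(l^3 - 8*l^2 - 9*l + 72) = (l^2 + 6*l - 7)/(l^2 - 9)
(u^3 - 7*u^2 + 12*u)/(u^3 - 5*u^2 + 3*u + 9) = u*(u - 4)/(u^2 - 2*u - 3)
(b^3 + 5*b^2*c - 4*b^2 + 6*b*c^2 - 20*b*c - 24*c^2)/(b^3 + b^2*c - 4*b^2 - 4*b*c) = (b^2 + 5*b*c + 6*c^2)/(b*(b + c))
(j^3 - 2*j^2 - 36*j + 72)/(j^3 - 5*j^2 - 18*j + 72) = (j^2 + 4*j - 12)/(j^2 + j - 12)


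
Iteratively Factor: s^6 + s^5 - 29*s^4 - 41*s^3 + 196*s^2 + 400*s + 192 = (s + 3)*(s^5 - 2*s^4 - 23*s^3 + 28*s^2 + 112*s + 64) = (s - 4)*(s + 3)*(s^4 + 2*s^3 - 15*s^2 - 32*s - 16) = (s - 4)*(s + 3)*(s + 4)*(s^3 - 2*s^2 - 7*s - 4) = (s - 4)*(s + 1)*(s + 3)*(s + 4)*(s^2 - 3*s - 4) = (s - 4)^2*(s + 1)*(s + 3)*(s + 4)*(s + 1)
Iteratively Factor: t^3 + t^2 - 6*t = (t)*(t^2 + t - 6) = t*(t - 2)*(t + 3)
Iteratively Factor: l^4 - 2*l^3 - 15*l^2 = (l)*(l^3 - 2*l^2 - 15*l) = l*(l - 5)*(l^2 + 3*l) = l*(l - 5)*(l + 3)*(l)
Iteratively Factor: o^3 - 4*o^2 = (o - 4)*(o^2) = o*(o - 4)*(o)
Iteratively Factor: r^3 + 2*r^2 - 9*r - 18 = (r + 3)*(r^2 - r - 6) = (r + 2)*(r + 3)*(r - 3)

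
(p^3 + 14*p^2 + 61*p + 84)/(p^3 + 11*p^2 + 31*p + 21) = (p + 4)/(p + 1)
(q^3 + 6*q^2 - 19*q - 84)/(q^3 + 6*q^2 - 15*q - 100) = (q^2 + 10*q + 21)/(q^2 + 10*q + 25)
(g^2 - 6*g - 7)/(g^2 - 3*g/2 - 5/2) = 2*(g - 7)/(2*g - 5)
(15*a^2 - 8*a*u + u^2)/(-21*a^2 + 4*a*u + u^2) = (-5*a + u)/(7*a + u)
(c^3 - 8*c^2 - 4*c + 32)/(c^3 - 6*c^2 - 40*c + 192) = (c^2 - 4)/(c^2 + 2*c - 24)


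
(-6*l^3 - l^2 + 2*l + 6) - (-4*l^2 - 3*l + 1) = -6*l^3 + 3*l^2 + 5*l + 5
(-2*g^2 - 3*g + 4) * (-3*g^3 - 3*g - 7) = 6*g^5 + 9*g^4 - 6*g^3 + 23*g^2 + 9*g - 28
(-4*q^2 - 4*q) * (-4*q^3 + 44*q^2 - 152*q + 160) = 16*q^5 - 160*q^4 + 432*q^3 - 32*q^2 - 640*q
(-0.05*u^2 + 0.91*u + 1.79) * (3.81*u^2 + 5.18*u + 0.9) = -0.1905*u^4 + 3.2081*u^3 + 11.4887*u^2 + 10.0912*u + 1.611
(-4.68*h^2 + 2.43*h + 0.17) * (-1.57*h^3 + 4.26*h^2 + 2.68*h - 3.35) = 7.3476*h^5 - 23.7519*h^4 - 2.4575*h^3 + 22.9146*h^2 - 7.6849*h - 0.5695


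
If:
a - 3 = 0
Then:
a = 3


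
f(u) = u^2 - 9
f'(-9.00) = -18.00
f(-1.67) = -6.21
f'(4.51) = 9.02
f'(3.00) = 6.00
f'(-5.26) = -10.52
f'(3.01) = 6.02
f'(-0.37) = -0.74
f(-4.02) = 7.16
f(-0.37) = -8.86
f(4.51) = 11.34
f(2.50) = -2.75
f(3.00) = 0.00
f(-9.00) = 72.00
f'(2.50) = 5.00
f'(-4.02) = -8.04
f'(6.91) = 13.82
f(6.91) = 38.75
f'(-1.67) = -3.34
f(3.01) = 0.06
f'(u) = 2*u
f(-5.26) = 18.67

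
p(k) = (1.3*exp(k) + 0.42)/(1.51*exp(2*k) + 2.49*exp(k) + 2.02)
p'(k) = (1.3*exp(k) + 0.42)*(-3.02*exp(2*k) - 2.49*exp(k))/(1.51*exp(2*k) + 2.49*exp(k) + 2.02)^2 + 1.3*exp(k)/(1.51*exp(2*k) + 2.49*exp(k) + 2.02)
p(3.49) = 0.03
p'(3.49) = -0.02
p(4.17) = 0.01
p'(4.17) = -0.01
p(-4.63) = 0.21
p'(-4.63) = 0.00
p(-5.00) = 0.21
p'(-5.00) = 0.00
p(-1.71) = 0.26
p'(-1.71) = 0.04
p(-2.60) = 0.23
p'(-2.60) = 0.02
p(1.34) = 0.16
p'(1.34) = -0.11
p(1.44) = 0.15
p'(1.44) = -0.11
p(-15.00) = 0.21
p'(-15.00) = 0.00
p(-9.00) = 0.21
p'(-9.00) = 0.00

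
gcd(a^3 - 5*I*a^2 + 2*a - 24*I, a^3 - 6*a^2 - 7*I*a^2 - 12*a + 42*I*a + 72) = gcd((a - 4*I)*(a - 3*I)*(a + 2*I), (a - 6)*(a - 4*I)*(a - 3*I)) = a^2 - 7*I*a - 12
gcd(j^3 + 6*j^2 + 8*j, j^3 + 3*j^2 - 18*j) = j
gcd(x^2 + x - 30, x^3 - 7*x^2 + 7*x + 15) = x - 5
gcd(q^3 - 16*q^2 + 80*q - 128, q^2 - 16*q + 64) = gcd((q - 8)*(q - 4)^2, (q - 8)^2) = q - 8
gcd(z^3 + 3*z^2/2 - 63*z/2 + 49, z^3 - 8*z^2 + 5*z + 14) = z - 2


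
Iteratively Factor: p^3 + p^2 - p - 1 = (p - 1)*(p^2 + 2*p + 1) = (p - 1)*(p + 1)*(p + 1)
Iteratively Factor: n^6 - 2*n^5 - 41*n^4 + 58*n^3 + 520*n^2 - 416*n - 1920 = (n - 3)*(n^5 + n^4 - 38*n^3 - 56*n^2 + 352*n + 640) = (n - 4)*(n - 3)*(n^4 + 5*n^3 - 18*n^2 - 128*n - 160) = (n - 4)*(n - 3)*(n + 4)*(n^3 + n^2 - 22*n - 40) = (n - 4)*(n - 3)*(n + 4)^2*(n^2 - 3*n - 10) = (n - 4)*(n - 3)*(n + 2)*(n + 4)^2*(n - 5)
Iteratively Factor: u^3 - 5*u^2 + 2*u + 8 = (u - 2)*(u^2 - 3*u - 4) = (u - 2)*(u + 1)*(u - 4)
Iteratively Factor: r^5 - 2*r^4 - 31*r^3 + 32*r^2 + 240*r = (r - 5)*(r^4 + 3*r^3 - 16*r^2 - 48*r) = (r - 5)*(r + 3)*(r^3 - 16*r) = (r - 5)*(r - 4)*(r + 3)*(r^2 + 4*r) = r*(r - 5)*(r - 4)*(r + 3)*(r + 4)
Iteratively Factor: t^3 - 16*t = (t - 4)*(t^2 + 4*t) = t*(t - 4)*(t + 4)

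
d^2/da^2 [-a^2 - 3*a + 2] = -2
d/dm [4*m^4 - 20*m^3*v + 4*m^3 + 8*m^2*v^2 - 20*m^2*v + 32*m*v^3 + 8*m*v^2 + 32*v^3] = 16*m^3 - 60*m^2*v + 12*m^2 + 16*m*v^2 - 40*m*v + 32*v^3 + 8*v^2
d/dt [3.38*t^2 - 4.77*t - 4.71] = 6.76*t - 4.77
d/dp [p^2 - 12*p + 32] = 2*p - 12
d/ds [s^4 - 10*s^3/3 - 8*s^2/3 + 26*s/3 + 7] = 4*s^3 - 10*s^2 - 16*s/3 + 26/3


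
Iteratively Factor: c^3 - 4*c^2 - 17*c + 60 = (c + 4)*(c^2 - 8*c + 15) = (c - 3)*(c + 4)*(c - 5)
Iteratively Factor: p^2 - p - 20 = (p - 5)*(p + 4)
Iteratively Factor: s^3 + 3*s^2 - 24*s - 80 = (s - 5)*(s^2 + 8*s + 16) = (s - 5)*(s + 4)*(s + 4)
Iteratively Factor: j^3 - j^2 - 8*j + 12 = (j - 2)*(j^2 + j - 6) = (j - 2)^2*(j + 3)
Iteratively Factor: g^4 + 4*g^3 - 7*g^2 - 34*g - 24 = (g + 2)*(g^3 + 2*g^2 - 11*g - 12) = (g - 3)*(g + 2)*(g^2 + 5*g + 4) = (g - 3)*(g + 1)*(g + 2)*(g + 4)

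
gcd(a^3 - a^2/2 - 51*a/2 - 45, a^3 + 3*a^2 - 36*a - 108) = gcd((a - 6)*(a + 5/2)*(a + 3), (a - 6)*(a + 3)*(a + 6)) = a^2 - 3*a - 18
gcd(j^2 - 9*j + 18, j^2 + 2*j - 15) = j - 3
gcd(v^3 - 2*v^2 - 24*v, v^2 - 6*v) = v^2 - 6*v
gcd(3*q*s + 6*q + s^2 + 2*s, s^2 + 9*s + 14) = s + 2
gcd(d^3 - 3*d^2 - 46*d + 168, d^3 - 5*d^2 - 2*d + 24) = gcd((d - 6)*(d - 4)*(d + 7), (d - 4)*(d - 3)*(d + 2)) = d - 4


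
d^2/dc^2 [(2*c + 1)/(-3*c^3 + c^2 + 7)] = 2*(c^2*(2*c + 1)*(9*c - 2)^2 + (18*c^2 - 4*c + (2*c + 1)*(9*c - 1))*(-3*c^3 + c^2 + 7))/(-3*c^3 + c^2 + 7)^3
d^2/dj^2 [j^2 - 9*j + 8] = 2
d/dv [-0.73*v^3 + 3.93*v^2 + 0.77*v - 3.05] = -2.19*v^2 + 7.86*v + 0.77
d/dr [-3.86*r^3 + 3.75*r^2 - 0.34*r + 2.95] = -11.58*r^2 + 7.5*r - 0.34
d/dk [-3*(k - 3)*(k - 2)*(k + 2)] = -9*k^2 + 18*k + 12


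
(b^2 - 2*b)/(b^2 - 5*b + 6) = b/(b - 3)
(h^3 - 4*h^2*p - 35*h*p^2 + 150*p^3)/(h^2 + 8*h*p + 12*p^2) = (h^2 - 10*h*p + 25*p^2)/(h + 2*p)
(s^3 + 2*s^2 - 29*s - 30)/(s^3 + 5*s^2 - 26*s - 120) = (s + 1)/(s + 4)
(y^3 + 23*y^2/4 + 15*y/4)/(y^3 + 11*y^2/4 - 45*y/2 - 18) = y*(y + 5)/(y^2 + 2*y - 24)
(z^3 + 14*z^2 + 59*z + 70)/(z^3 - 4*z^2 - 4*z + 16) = (z^2 + 12*z + 35)/(z^2 - 6*z + 8)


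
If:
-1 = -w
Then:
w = 1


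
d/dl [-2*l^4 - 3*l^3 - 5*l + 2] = -8*l^3 - 9*l^2 - 5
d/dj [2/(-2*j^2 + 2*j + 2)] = (2*j - 1)/(-j^2 + j + 1)^2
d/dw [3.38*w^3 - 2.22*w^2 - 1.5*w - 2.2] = 10.14*w^2 - 4.44*w - 1.5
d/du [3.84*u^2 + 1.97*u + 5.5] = 7.68*u + 1.97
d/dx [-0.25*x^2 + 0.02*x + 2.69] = 0.02 - 0.5*x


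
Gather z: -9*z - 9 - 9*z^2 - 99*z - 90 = -9*z^2 - 108*z - 99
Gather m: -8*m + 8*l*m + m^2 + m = m^2 + m*(8*l - 7)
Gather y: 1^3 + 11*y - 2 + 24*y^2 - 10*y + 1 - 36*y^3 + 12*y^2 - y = -36*y^3 + 36*y^2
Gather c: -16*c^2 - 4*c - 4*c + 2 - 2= -16*c^2 - 8*c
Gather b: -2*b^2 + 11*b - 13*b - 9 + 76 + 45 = -2*b^2 - 2*b + 112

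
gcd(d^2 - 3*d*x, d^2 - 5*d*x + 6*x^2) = -d + 3*x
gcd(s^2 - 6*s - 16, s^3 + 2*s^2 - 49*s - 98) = s + 2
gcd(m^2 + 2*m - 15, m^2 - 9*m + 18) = m - 3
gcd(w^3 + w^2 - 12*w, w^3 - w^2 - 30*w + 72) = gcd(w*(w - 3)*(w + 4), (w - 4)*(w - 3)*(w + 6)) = w - 3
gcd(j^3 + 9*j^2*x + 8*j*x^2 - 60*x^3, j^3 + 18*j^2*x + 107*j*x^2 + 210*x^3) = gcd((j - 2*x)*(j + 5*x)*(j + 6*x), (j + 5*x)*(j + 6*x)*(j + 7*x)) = j^2 + 11*j*x + 30*x^2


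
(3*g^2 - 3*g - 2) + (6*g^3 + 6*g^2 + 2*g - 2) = 6*g^3 + 9*g^2 - g - 4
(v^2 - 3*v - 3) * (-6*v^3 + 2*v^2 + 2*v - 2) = -6*v^5 + 20*v^4 + 14*v^3 - 14*v^2 + 6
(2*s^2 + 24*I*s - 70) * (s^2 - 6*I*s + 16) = 2*s^4 + 12*I*s^3 + 106*s^2 + 804*I*s - 1120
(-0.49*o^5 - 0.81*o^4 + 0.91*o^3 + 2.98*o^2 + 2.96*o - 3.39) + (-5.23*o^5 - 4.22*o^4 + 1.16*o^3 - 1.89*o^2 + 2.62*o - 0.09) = -5.72*o^5 - 5.03*o^4 + 2.07*o^3 + 1.09*o^2 + 5.58*o - 3.48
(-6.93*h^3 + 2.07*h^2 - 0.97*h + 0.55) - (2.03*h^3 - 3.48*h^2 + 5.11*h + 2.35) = -8.96*h^3 + 5.55*h^2 - 6.08*h - 1.8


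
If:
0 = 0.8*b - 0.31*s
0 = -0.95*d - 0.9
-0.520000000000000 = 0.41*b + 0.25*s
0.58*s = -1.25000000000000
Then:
No Solution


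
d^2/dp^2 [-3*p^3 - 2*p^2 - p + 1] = -18*p - 4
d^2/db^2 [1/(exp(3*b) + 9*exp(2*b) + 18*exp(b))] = 9*(-(exp(2*b) + 4*exp(b) + 2)*(exp(2*b) + 9*exp(b) + 18) + 2*(exp(2*b) + 6*exp(b) + 6)^2)*exp(-b)/(exp(2*b) + 9*exp(b) + 18)^3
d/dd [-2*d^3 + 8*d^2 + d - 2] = -6*d^2 + 16*d + 1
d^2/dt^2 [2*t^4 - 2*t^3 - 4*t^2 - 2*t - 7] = 24*t^2 - 12*t - 8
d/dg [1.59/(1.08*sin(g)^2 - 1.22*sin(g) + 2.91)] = (1.9398 - 3.4344*sin(g))*cos(g)/(1.08*sin(g)^2 - 1.22*sin(g) + 2.91)^2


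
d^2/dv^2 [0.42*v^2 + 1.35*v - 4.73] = 0.840000000000000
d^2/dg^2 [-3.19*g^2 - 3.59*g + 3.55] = -6.38000000000000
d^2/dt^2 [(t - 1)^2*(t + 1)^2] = 12*t^2 - 4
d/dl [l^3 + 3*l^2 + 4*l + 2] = 3*l^2 + 6*l + 4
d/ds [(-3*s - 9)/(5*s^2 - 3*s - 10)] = 3*(5*s^2 + 30*s + 1)/(25*s^4 - 30*s^3 - 91*s^2 + 60*s + 100)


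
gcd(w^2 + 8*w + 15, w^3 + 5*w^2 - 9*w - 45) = w^2 + 8*w + 15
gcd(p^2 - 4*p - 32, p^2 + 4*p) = p + 4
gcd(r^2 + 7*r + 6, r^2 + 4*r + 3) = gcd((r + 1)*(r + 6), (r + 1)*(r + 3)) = r + 1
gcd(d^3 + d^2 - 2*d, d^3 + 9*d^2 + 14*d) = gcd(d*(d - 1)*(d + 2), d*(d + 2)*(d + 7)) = d^2 + 2*d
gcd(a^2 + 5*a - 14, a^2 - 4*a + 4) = a - 2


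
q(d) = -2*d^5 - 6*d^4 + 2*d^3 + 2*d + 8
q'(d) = -10*d^4 - 24*d^3 + 6*d^2 + 2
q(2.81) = -666.49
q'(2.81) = -1106.62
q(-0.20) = 7.58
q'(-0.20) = 2.42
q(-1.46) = -15.14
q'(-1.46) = 44.04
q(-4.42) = 910.40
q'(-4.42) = -1625.07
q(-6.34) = 10278.42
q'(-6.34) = -9797.53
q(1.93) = -110.57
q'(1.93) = -286.94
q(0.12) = 8.24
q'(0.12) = 2.04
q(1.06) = 2.25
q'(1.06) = -32.47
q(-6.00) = 7340.00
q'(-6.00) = -7558.00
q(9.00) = -155980.00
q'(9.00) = -82618.00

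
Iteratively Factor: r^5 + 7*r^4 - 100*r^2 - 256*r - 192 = (r + 2)*(r^4 + 5*r^3 - 10*r^2 - 80*r - 96) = (r - 4)*(r + 2)*(r^3 + 9*r^2 + 26*r + 24) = (r - 4)*(r + 2)*(r + 3)*(r^2 + 6*r + 8) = (r - 4)*(r + 2)*(r + 3)*(r + 4)*(r + 2)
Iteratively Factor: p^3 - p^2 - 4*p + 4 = (p - 2)*(p^2 + p - 2) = (p - 2)*(p - 1)*(p + 2)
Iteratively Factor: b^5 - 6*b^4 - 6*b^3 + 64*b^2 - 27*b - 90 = (b - 5)*(b^4 - b^3 - 11*b^2 + 9*b + 18) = (b - 5)*(b + 3)*(b^3 - 4*b^2 + b + 6) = (b - 5)*(b - 2)*(b + 3)*(b^2 - 2*b - 3) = (b - 5)*(b - 3)*(b - 2)*(b + 3)*(b + 1)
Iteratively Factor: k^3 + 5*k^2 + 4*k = (k + 1)*(k^2 + 4*k) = (k + 1)*(k + 4)*(k)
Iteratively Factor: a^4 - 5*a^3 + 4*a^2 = (a - 1)*(a^3 - 4*a^2) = (a - 4)*(a - 1)*(a^2) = a*(a - 4)*(a - 1)*(a)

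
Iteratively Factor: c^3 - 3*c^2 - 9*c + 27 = (c + 3)*(c^2 - 6*c + 9) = (c - 3)*(c + 3)*(c - 3)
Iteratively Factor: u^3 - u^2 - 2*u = (u)*(u^2 - u - 2) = u*(u - 2)*(u + 1)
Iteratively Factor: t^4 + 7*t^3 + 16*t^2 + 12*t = (t + 2)*(t^3 + 5*t^2 + 6*t) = t*(t + 2)*(t^2 + 5*t + 6) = t*(t + 2)^2*(t + 3)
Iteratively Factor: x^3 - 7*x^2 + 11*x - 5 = (x - 1)*(x^2 - 6*x + 5) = (x - 1)^2*(x - 5)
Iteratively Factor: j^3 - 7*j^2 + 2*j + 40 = (j + 2)*(j^2 - 9*j + 20) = (j - 5)*(j + 2)*(j - 4)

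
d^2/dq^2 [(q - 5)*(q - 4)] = 2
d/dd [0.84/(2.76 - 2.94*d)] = 2.4696/(2.94*d - 2.76)^2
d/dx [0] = 0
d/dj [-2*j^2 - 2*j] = -4*j - 2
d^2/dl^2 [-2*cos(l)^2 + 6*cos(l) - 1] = -6*cos(l) + 4*cos(2*l)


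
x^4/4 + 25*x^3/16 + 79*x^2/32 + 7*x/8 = x*(x/4 + 1)*(x + 1/2)*(x + 7/4)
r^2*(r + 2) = r^3 + 2*r^2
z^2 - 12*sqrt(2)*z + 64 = (z - 8*sqrt(2))*(z - 4*sqrt(2))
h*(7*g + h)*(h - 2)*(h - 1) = 7*g*h^3 - 21*g*h^2 + 14*g*h + h^4 - 3*h^3 + 2*h^2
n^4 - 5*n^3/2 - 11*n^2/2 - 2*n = n*(n - 4)*(n + 1/2)*(n + 1)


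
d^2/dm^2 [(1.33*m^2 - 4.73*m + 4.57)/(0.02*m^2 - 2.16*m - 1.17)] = (0.111128*m^3 + 0.197699999999998*m^2 - 1.84863600000001*m + 70.406046)/(8.0e-6*m^6 - 0.002592*m^5 + 0.278532*m^4 - 9.774432*m^3 - 16.294122*m^2 - 8.870472*m - 1.601613)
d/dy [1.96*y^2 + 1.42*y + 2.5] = 3.92*y + 1.42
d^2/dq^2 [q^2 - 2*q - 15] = 2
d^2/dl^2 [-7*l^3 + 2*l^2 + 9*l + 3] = 4 - 42*l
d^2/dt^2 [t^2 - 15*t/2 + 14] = 2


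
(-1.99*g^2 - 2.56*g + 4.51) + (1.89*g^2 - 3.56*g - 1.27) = -0.1*g^2 - 6.12*g + 3.24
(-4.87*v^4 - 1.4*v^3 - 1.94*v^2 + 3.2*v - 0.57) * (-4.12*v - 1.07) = 20.0644*v^5 + 10.9789*v^4 + 9.4908*v^3 - 11.1082*v^2 - 1.0756*v + 0.6099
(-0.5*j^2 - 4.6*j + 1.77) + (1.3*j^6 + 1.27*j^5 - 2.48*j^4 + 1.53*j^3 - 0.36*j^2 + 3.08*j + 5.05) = 1.3*j^6 + 1.27*j^5 - 2.48*j^4 + 1.53*j^3 - 0.86*j^2 - 1.52*j + 6.82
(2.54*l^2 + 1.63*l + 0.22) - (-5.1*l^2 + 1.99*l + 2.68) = 7.64*l^2 - 0.36*l - 2.46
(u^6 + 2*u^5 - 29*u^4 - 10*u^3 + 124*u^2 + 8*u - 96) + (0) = u^6 + 2*u^5 - 29*u^4 - 10*u^3 + 124*u^2 + 8*u - 96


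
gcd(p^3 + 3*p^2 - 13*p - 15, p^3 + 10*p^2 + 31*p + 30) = p + 5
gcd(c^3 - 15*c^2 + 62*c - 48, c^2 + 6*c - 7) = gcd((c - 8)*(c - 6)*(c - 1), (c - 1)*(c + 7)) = c - 1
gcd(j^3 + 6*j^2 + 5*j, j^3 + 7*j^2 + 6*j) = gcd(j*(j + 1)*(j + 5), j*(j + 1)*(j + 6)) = j^2 + j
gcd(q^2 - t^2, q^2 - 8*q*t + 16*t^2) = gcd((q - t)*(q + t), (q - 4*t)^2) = 1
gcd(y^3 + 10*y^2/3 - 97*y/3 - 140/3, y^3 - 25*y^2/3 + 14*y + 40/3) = y - 5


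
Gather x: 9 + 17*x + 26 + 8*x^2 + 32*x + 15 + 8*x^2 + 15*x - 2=16*x^2 + 64*x + 48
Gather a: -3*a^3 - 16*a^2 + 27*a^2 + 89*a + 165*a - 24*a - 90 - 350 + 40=-3*a^3 + 11*a^2 + 230*a - 400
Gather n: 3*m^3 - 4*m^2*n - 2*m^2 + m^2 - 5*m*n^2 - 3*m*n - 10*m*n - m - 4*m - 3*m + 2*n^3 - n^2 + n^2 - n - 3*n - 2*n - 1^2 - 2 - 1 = 3*m^3 - m^2 - 5*m*n^2 - 8*m + 2*n^3 + n*(-4*m^2 - 13*m - 6) - 4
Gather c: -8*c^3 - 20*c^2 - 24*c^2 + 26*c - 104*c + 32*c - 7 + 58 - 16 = -8*c^3 - 44*c^2 - 46*c + 35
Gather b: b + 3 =b + 3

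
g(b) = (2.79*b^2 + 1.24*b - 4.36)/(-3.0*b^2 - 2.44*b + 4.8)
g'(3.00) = -0.04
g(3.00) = -0.83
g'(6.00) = -0.01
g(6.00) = -0.88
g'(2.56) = -0.05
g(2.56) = -0.81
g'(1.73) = -0.18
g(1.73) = -0.73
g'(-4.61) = -0.03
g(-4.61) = -1.03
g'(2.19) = -0.08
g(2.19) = -0.79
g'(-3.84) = -0.06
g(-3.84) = -1.06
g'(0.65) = -1.47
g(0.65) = -1.22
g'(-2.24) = -0.94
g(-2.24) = -1.43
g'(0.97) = -46.05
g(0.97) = 1.37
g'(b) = (5.58*b + 1.24)/(-3.0*b^2 - 2.44*b + 4.8) + (6.0*b + 2.44)*(2.79*b^2 + 1.24*b - 4.36)/(-3.0*b^2 - 2.44*b + 4.8)^2 = (-3.0876*b^2 + 0.623999999999995*b - 4.6864)/(9.0*b^4 + 14.64*b^3 - 22.8464*b^2 - 23.424*b + 23.04)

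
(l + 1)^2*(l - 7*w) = l^3 - 7*l^2*w + 2*l^2 - 14*l*w + l - 7*w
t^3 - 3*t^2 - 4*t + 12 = (t - 3)*(t - 2)*(t + 2)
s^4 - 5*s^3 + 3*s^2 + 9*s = s*(s - 3)^2*(s + 1)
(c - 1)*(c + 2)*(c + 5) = c^3 + 6*c^2 + 3*c - 10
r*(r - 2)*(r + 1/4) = r^3 - 7*r^2/4 - r/2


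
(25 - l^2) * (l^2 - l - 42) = -l^4 + l^3 + 67*l^2 - 25*l - 1050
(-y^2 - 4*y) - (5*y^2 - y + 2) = -6*y^2 - 3*y - 2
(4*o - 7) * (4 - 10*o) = -40*o^2 + 86*o - 28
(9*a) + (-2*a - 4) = 7*a - 4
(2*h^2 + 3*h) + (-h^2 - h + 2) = h^2 + 2*h + 2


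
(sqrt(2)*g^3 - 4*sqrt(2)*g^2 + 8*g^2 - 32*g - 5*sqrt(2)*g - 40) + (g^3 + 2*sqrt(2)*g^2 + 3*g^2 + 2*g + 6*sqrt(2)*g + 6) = g^3 + sqrt(2)*g^3 - 2*sqrt(2)*g^2 + 11*g^2 - 30*g + sqrt(2)*g - 34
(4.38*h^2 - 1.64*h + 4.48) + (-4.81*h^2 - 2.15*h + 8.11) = -0.43*h^2 - 3.79*h + 12.59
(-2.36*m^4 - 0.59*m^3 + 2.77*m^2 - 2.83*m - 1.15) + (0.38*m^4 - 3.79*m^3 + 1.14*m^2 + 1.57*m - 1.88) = -1.98*m^4 - 4.38*m^3 + 3.91*m^2 - 1.26*m - 3.03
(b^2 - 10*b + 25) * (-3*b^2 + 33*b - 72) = -3*b^4 + 63*b^3 - 477*b^2 + 1545*b - 1800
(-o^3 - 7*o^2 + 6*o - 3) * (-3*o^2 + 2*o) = 3*o^5 + 19*o^4 - 32*o^3 + 21*o^2 - 6*o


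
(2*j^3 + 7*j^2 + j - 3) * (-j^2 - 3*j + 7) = -2*j^5 - 13*j^4 - 8*j^3 + 49*j^2 + 16*j - 21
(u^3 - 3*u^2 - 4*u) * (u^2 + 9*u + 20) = u^5 + 6*u^4 - 11*u^3 - 96*u^2 - 80*u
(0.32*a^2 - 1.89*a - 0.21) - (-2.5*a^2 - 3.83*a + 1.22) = 2.82*a^2 + 1.94*a - 1.43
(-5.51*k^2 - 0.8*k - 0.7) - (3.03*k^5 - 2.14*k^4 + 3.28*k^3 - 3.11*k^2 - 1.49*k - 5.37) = -3.03*k^5 + 2.14*k^4 - 3.28*k^3 - 2.4*k^2 + 0.69*k + 4.67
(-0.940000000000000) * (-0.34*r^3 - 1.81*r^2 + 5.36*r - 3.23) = 0.3196*r^3 + 1.7014*r^2 - 5.0384*r + 3.0362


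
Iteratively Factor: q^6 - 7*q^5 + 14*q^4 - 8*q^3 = (q)*(q^5 - 7*q^4 + 14*q^3 - 8*q^2) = q^2*(q^4 - 7*q^3 + 14*q^2 - 8*q) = q^2*(q - 4)*(q^3 - 3*q^2 + 2*q) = q^2*(q - 4)*(q - 1)*(q^2 - 2*q) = q^3*(q - 4)*(q - 1)*(q - 2)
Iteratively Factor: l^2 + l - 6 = (l - 2)*(l + 3)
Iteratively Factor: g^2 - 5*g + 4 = (g - 1)*(g - 4)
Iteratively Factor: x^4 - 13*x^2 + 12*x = (x)*(x^3 - 13*x + 12) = x*(x - 3)*(x^2 + 3*x - 4) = x*(x - 3)*(x + 4)*(x - 1)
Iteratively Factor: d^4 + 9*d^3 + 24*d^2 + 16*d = (d)*(d^3 + 9*d^2 + 24*d + 16) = d*(d + 4)*(d^2 + 5*d + 4) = d*(d + 4)^2*(d + 1)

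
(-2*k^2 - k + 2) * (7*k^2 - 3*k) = -14*k^4 - k^3 + 17*k^2 - 6*k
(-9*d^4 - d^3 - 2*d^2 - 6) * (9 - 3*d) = 27*d^5 - 78*d^4 - 3*d^3 - 18*d^2 + 18*d - 54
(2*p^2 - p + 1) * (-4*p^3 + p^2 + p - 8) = -8*p^5 + 6*p^4 - 3*p^3 - 16*p^2 + 9*p - 8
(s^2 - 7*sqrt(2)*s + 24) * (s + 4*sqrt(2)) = s^3 - 3*sqrt(2)*s^2 - 32*s + 96*sqrt(2)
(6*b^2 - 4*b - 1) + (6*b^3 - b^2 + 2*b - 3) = 6*b^3 + 5*b^2 - 2*b - 4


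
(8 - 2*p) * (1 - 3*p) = 6*p^2 - 26*p + 8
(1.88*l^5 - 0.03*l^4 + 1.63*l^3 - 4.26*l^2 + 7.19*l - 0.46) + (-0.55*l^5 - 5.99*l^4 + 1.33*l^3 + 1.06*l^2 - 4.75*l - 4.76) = 1.33*l^5 - 6.02*l^4 + 2.96*l^3 - 3.2*l^2 + 2.44*l - 5.22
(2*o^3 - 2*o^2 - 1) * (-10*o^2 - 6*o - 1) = -20*o^5 + 8*o^4 + 10*o^3 + 12*o^2 + 6*o + 1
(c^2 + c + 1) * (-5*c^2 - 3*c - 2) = -5*c^4 - 8*c^3 - 10*c^2 - 5*c - 2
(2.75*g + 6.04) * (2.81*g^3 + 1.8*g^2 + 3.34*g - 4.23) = 7.7275*g^4 + 21.9224*g^3 + 20.057*g^2 + 8.5411*g - 25.5492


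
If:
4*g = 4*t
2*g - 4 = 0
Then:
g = 2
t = 2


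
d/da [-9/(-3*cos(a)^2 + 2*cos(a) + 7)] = 18*(3*cos(a) - 1)*sin(a)/(-3*cos(a)^2 + 2*cos(a) + 7)^2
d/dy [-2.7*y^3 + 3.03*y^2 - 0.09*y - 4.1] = -8.1*y^2 + 6.06*y - 0.09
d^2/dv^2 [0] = 0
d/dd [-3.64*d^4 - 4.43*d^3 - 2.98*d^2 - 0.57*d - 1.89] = -14.56*d^3 - 13.29*d^2 - 5.96*d - 0.57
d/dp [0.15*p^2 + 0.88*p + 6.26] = 0.3*p + 0.88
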